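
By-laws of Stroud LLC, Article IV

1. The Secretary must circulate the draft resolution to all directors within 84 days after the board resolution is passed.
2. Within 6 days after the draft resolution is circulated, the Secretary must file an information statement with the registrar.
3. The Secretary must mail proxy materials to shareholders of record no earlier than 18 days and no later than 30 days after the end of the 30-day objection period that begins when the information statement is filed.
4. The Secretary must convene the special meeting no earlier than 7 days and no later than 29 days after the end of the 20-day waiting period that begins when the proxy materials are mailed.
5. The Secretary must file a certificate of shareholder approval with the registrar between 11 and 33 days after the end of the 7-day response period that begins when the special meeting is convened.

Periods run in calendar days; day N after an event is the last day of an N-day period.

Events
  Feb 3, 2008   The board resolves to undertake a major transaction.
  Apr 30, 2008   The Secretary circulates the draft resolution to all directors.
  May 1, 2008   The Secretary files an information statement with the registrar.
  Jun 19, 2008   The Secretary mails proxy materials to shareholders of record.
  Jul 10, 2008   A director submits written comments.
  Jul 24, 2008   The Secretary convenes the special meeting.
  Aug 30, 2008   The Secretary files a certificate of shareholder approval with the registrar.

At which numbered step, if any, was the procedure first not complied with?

Step 1

Step 1 — counting 84 days from Feb 3, 2008 (when the board resolution is passed) gives a deadline of Apr 27, 2008; not done until Apr 30, 2008, 3 days after the deadline.
No need to go further; step 1 was not satisfied.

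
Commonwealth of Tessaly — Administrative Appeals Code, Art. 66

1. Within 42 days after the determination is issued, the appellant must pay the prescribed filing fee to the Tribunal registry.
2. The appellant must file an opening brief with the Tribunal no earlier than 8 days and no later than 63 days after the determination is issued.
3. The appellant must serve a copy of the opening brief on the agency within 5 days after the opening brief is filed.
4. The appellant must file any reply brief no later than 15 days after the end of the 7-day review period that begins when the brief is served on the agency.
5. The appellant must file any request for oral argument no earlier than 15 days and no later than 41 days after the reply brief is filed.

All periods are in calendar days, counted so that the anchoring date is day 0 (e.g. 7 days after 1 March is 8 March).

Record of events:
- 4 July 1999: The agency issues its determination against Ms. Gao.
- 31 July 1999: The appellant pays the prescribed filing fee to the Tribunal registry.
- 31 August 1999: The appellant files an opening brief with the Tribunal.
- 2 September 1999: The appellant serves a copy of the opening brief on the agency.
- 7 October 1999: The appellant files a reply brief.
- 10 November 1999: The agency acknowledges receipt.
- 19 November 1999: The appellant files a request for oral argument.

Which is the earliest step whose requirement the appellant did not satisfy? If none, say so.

Step 4

Step 1 — counting 42 days from 4 July 1999 (when the determination is issued) gives a deadline of 15 August 1999; 31 July 1999 is within that limit.
Step 2 — 8 and 63 days from 4 July 1999 (when the determination is issued) are 12 July 1999 and 5 September 1999 respectively; 31 August 1999 falls inside that range.
Step 3 — counting 5 days from 31 August 1999 (when the opening brief is filed) gives a deadline of 5 September 1999; completed 2 September 1999, before the deadline.
Step 4 — counting 15 days from 9 September 1999 (end of the 7-day review period, which began when the brief is served on the agency on 2 September 1999) gives a deadline of 24 September 1999; 7 October 1999 misses that deadline by 13 days.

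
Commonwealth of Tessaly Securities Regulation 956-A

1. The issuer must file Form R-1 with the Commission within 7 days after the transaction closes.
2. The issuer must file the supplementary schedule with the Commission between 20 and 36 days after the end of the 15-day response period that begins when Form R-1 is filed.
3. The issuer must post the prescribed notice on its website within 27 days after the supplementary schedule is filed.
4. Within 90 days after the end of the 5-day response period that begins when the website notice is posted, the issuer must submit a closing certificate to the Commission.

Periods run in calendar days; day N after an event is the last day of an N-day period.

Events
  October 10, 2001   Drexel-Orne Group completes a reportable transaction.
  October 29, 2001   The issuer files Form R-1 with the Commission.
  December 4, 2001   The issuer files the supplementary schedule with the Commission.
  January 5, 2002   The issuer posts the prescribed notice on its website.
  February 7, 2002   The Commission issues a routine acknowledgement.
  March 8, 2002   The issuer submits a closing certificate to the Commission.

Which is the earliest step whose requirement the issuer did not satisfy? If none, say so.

Step 1

Step 1 — counting 7 days from October 10, 2001 (when the transaction closes) gives a deadline of October 17, 2001; not done until October 29, 2001, 12 days after the deadline.
The analysis stops there.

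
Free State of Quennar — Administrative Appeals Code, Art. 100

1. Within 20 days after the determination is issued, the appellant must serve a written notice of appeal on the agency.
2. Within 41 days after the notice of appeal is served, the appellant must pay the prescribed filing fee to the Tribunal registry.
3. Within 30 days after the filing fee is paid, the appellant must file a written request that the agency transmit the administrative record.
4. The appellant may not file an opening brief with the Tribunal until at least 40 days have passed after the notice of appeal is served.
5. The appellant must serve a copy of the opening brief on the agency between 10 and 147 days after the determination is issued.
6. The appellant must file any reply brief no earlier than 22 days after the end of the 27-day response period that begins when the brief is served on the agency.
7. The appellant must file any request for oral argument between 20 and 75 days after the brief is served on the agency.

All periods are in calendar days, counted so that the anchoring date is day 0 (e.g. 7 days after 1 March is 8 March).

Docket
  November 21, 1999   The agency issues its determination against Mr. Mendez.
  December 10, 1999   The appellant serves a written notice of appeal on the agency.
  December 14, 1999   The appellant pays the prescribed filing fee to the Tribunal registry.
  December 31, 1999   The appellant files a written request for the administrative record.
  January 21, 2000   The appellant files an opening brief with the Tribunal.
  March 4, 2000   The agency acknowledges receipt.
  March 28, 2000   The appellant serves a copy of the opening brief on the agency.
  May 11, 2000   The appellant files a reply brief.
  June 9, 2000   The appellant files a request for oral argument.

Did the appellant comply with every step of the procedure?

Step 1: 20 days after November 21, 1999 (when the determination is issued) is December 11, 1999; December 10, 1999 is within that limit.
Step 2: 41 days after December 10, 1999 (when the notice of appeal is served) is January 20, 2000; completed December 14, 1999, before the deadline.
Step 3: 30 days after December 14, 1999 (when the filing fee is paid) is January 13, 2000; done December 31, 1999 — timely.
Step 4: the earliest permitted date is 40 days after December 10, 1999 (when the notice of appeal is served), i.e. January 19, 2000; done January 21, 2000 — permitted.
Step 5: the window is 10–147 days after November 21, 1999 (when the determination is issued), so December 1, 1999 through April 16, 2000; done March 28, 2000, which is between those dates.
Step 6: the earliest permitted date is 22 days after April 24, 2000 (end of the 27-day response period, which began when the brief is served on the agency on March 28, 2000), i.e. May 16, 2000; acted on May 11, 2000, 5 days prematurely.

No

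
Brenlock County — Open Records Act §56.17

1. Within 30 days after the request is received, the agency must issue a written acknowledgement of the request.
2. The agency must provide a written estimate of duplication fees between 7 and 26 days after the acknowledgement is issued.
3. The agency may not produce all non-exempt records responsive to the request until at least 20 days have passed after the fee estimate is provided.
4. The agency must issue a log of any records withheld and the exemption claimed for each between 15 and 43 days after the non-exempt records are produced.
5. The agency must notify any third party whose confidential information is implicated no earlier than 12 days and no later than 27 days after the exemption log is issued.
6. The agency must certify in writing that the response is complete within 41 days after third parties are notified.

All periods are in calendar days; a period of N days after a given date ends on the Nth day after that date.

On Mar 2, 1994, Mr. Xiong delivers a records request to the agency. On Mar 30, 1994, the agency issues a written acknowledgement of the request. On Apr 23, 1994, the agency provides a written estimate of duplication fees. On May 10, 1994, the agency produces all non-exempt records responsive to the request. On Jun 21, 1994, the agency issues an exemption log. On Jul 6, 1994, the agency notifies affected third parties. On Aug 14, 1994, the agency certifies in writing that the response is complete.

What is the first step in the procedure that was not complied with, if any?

Step 3

(1) due by Mar 2, 1994 + 30 days = Apr 1, 1994; Mar 30, 1994 is within that limit.
(2) the permitted window runs from Mar 30, 1994 + 7 = Apr 6, 1994 to Mar 30, 1994 + 26 = Apr 25, 1994; Apr 23, 1994 falls inside that range.
(3) permitted from Apr 23, 1994 + 20 days = May 13, 1994 onward; done May 10, 1994 — 3 days too early.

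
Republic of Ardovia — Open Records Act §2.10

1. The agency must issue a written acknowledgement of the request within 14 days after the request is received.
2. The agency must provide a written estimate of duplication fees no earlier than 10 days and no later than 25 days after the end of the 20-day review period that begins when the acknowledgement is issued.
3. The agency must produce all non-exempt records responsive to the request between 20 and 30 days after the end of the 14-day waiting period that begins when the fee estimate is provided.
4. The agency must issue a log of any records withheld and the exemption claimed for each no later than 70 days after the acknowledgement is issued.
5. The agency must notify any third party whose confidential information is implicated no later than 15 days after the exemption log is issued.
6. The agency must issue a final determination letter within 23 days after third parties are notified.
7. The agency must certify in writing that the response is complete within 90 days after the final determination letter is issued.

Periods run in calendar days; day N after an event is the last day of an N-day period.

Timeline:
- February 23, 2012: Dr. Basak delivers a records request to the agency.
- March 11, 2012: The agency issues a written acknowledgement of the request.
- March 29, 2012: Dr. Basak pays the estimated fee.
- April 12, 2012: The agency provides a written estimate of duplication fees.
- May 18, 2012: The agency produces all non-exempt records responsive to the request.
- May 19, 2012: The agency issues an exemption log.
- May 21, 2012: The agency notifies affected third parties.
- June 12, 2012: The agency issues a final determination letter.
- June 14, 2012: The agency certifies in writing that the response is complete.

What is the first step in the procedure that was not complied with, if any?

Step 1

(1) due by February 23, 2012 + 14 days = March 8, 2012; March 11, 2012 misses that deadline by 3 days.
The analysis stops there.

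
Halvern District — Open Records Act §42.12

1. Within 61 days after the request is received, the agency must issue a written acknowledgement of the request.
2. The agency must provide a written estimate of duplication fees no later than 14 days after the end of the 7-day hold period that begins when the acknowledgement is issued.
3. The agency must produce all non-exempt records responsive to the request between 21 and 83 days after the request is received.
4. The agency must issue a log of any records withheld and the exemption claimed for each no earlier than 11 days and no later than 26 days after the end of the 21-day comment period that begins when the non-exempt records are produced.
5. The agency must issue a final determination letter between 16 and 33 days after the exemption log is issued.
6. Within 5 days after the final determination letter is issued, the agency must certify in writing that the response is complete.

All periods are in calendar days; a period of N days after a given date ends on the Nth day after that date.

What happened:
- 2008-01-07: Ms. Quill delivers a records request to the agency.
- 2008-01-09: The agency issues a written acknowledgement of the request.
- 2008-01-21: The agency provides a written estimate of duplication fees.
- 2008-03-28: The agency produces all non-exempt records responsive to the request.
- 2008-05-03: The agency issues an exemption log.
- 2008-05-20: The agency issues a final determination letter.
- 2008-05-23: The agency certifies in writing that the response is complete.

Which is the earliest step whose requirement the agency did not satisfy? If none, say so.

Step 1 — counting 61 days from 2008-01-07 (when the request is received) gives a deadline of 2008-03-08; completed 2008-01-09, before the deadline.
Step 2 — counting 14 days from 2008-01-16 (end of the 7-day hold period, which began when the acknowledgement is issued on 2008-01-09) gives a deadline of 2008-01-30; completed 2008-01-21, before the deadline.
Step 3 — 21 and 83 days from 2008-01-07 (when the request is received) are 2008-01-28 and 2008-03-30 respectively; done 2008-03-28, which is between those dates.
Step 4 — 11 and 26 days from 2008-04-18 (end of the 21-day comment period, which began when the non-exempt records are produced on 2008-03-28) are 2008-04-29 and 2008-05-14 respectively; 2008-05-03 falls inside that range.
Step 5 — 16 and 33 days from 2008-05-03 (when the exemption log is issued) are 2008-05-19 and 2008-06-05 respectively; done 2008-05-20 — within the window.
Step 6 — counting 5 days from 2008-05-20 (when the final determination letter is issued) gives a deadline of 2008-05-25; done 2008-05-23 — timely.

None — every step was satisfied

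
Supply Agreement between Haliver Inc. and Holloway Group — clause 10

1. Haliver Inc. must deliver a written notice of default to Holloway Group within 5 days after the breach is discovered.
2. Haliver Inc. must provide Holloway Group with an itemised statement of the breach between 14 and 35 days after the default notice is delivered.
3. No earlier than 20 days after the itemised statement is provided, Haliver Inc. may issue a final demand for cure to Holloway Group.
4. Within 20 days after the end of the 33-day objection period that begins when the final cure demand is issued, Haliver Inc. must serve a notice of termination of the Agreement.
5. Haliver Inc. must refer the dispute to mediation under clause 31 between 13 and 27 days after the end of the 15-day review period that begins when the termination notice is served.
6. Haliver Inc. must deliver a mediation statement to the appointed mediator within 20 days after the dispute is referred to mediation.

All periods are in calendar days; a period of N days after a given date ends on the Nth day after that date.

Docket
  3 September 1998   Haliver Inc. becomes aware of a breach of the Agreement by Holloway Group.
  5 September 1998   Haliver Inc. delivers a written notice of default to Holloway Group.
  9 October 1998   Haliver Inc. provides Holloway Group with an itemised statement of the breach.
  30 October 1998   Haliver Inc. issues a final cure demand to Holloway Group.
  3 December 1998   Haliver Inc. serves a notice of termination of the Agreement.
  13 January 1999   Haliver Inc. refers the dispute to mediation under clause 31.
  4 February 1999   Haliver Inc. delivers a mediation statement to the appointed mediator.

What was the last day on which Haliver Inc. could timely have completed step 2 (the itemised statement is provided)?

10 October 1998

Step 2 runs from 5 September 1998, when the default notice is delivered. The window is 14–35 days after 5 September 1998; it closes on 10 October 1998.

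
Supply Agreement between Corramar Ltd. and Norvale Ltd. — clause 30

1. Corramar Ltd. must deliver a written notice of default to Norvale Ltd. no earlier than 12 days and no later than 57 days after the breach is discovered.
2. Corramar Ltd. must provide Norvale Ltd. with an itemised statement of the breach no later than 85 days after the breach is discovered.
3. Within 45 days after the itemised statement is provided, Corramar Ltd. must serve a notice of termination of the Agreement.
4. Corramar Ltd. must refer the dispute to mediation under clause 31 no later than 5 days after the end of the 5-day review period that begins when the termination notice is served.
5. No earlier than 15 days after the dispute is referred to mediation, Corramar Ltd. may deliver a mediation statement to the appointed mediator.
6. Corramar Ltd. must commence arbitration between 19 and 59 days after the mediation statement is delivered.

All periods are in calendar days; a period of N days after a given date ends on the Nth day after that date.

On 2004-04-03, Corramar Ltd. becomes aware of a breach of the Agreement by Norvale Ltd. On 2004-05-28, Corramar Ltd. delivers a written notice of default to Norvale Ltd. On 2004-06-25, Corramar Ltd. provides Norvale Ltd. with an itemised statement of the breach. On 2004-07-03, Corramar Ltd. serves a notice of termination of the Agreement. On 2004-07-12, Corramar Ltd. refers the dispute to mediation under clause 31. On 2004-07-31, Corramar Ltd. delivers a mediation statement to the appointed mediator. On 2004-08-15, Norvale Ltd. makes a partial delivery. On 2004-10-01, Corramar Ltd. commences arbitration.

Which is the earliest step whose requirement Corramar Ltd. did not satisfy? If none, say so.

Step 6

Step 1: the window is 12–57 days after 2004-04-03 (when the breach is discovered), so 2004-04-15 through 2004-05-30; done 2004-05-28 — within the window.
Step 2: 85 days after 2004-04-03 (when the breach is discovered) is 2004-06-27; completed 2004-06-25, before the deadline.
Step 3: 45 days after 2004-06-25 (when the itemised statement is provided) is 2004-08-09; completed 2004-07-03, before the deadline.
Step 4: 5 days after 2004-07-08 (end of the 5-day review period, which began when the termination notice is served on 2004-07-03) is 2004-07-13; 2004-07-12 is within that limit.
Step 5: the earliest permitted date is 15 days after 2004-07-12 (when the dispute is referred to mediation), i.e. 2004-07-27; done 2004-07-31 — permitted.
Step 6: the window is 19–59 days after 2004-07-31 (when the mediation statement is delivered), so 2004-08-19 through 2004-09-28; 2004-10-01 is 3 days past the end of the window.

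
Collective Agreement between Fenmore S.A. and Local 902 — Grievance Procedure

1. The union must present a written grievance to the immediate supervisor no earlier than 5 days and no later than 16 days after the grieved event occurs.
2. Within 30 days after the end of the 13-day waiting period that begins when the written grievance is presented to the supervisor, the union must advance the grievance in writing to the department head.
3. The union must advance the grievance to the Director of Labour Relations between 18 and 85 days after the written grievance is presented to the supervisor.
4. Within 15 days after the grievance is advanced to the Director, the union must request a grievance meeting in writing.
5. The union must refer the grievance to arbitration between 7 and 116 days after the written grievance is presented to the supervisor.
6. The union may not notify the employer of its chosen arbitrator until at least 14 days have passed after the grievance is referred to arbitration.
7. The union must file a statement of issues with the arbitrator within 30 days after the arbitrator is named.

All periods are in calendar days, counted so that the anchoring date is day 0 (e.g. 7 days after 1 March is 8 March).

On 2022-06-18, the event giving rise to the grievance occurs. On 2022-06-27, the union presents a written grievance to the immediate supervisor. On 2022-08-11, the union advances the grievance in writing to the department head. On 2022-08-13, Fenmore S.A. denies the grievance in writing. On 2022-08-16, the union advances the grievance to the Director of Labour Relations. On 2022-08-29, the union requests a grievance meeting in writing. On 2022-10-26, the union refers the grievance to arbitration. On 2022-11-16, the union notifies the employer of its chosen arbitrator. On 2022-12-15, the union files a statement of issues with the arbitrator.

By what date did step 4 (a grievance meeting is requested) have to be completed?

Step 4 runs from 2022-08-16, when the grievance is advanced to the Director. 15 days after 2022-08-16 is 2022-08-31.

2022-08-31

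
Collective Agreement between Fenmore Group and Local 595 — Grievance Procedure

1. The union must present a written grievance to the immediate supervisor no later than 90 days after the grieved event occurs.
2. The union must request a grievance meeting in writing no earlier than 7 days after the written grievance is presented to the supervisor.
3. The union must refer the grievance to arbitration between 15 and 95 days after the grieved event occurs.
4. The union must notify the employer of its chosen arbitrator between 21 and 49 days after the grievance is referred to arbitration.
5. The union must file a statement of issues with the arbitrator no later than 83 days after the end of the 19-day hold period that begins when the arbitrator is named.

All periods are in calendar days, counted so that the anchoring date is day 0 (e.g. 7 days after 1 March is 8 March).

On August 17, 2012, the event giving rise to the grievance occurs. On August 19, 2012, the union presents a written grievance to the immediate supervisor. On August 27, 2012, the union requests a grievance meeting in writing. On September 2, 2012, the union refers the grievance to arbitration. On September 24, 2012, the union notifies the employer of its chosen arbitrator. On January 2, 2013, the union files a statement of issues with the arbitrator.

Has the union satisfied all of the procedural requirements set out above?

Step 1: 90 days after August 17, 2012 (when the grieved event occurs) is November 15, 2012; done August 19, 2012 — timely.
Step 2: the earliest permitted date is 7 days after August 19, 2012 (when the written grievance is presented to the supervisor), i.e. August 26, 2012; August 27, 2012 is on or after that date.
Step 3: the window is 15–95 days after August 17, 2012 (when the grieved event occurs), so September 1, 2012 through November 20, 2012; done September 2, 2012 — within the window.
Step 4: the window is 21–49 days after September 2, 2012 (when the grievance is referred to arbitration), so September 23, 2012 through October 21, 2012; done September 24, 2012 — within the window.
Step 5: 83 days after October 13, 2012 (end of the 19-day hold period, which began when the arbitrator is named on September 24, 2012) is January 4, 2013; completed January 2, 2013, before the deadline.

Yes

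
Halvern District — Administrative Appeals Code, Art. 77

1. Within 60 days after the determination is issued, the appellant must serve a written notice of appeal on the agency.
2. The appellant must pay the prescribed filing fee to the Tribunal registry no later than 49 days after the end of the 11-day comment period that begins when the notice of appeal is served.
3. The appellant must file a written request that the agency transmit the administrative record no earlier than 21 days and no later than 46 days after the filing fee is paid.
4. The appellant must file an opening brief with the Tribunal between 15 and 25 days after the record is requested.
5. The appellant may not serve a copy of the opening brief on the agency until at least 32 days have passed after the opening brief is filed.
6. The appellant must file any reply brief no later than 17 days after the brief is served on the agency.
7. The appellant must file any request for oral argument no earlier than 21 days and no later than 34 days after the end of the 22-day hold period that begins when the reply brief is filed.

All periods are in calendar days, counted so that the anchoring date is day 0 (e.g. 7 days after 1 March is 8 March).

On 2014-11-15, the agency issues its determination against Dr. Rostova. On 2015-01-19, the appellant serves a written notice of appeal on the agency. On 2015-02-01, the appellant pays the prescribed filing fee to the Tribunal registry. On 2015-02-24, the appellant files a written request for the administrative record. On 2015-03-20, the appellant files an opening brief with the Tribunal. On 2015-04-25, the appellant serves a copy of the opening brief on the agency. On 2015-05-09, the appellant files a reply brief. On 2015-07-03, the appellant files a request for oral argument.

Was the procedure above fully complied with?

Step 1 — counting 60 days from 2014-11-15 (when the determination is issued) gives a deadline of 2015-01-14; 2015-01-19 misses that deadline by 5 days.

No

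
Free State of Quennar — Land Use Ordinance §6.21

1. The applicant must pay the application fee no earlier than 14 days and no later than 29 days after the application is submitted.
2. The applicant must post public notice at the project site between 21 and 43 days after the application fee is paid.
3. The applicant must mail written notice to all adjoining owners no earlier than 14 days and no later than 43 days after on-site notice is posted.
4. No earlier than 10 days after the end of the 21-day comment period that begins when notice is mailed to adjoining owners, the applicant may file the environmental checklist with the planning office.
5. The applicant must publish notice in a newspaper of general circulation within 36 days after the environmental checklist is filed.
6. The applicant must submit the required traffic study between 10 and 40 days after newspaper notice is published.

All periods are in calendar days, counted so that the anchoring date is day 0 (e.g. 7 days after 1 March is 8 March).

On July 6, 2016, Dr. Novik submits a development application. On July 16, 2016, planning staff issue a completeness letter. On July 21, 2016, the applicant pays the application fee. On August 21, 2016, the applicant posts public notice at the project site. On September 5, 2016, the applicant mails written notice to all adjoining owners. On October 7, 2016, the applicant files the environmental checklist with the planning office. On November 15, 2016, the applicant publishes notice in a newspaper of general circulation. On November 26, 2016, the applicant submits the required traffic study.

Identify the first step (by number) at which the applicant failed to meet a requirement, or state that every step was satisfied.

(1) the permitted window runs from July 6, 2016 + 14 = July 20, 2016 to July 6, 2016 + 29 = August 4, 2016; July 21, 2016 falls inside that range.
(2) the permitted window runs from July 21, 2016 + 21 = August 11, 2016 to July 21, 2016 + 43 = September 2, 2016; done August 21, 2016, which is between those dates.
(3) the permitted window runs from August 21, 2016 + 14 = September 4, 2016 to August 21, 2016 + 43 = October 3, 2016; done September 5, 2016, which is between those dates.
(4) permitted from September 26, 2016 + 10 days = October 6, 2016 onward; done October 7, 2016, after the minimum wait.
(5) due by October 7, 2016 + 36 days = November 12, 2016; not done until November 15, 2016, 3 days after the deadline.
No need to go further; step 5 was not satisfied.

Step 5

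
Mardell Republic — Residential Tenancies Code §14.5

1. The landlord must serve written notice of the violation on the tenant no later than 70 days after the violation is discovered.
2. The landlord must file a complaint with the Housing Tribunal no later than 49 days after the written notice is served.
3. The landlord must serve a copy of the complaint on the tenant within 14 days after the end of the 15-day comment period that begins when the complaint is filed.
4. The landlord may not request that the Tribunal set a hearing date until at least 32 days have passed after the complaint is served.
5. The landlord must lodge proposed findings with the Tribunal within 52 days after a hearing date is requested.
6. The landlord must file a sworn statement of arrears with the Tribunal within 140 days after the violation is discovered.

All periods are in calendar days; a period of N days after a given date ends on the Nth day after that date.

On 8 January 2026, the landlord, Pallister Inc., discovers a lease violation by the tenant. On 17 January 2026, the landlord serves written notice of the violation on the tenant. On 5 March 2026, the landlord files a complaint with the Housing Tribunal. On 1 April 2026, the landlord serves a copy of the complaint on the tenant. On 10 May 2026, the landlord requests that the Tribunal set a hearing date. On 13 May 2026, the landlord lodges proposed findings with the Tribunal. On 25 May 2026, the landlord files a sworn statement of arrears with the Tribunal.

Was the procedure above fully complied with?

Yes

(1) due by 8 January 2026 + 70 days = 19 March 2026; completed 17 January 2026, before the deadline.
(2) due by 17 January 2026 + 49 days = 7 March 2026; 5 March 2026 is within that limit.
(3) due by 20 March 2026 + 14 days = 3 April 2026; completed 1 April 2026, before the deadline.
(4) permitted from 1 April 2026 + 32 days = 3 May 2026 onward; done 10 May 2026 — permitted.
(5) due by 10 May 2026 + 52 days = 1 July 2026; done 13 May 2026 — timely.
(6) due by 8 January 2026 + 140 days = 28 May 2026; completed 25 May 2026, before the deadline.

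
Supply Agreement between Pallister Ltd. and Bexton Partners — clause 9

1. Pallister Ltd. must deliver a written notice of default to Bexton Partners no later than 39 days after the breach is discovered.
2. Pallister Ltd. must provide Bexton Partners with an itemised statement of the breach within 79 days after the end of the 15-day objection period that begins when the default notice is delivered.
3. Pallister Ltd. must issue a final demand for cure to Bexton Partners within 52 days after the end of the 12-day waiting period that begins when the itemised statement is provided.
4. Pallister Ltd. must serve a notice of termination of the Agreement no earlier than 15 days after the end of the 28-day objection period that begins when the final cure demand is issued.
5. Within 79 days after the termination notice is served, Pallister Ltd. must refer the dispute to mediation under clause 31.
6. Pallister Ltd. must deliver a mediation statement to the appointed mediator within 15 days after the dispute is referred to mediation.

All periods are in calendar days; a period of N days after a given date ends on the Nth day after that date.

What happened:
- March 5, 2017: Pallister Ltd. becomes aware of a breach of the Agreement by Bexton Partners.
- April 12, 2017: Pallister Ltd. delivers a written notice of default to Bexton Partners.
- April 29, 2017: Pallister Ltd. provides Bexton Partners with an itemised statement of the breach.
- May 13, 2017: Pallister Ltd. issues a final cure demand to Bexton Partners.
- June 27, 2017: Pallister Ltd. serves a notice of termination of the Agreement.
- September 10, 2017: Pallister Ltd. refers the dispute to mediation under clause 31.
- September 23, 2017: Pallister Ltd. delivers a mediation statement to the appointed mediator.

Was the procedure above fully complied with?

Yes

(1) due by March 5, 2017 + 39 days = April 13, 2017; completed April 12, 2017, before the deadline.
(2) due by April 27, 2017 + 79 days = July 15, 2017; April 29, 2017 is within that limit.
(3) due by May 11, 2017 + 52 days = July 2, 2017; May 13, 2017 is within that limit.
(4) permitted from June 10, 2017 + 15 days = June 25, 2017 onward; June 27, 2017 is on or after that date.
(5) due by June 27, 2017 + 79 days = September 14, 2017; done September 10, 2017 — timely.
(6) due by September 10, 2017 + 15 days = September 25, 2017; completed September 23, 2017, before the deadline.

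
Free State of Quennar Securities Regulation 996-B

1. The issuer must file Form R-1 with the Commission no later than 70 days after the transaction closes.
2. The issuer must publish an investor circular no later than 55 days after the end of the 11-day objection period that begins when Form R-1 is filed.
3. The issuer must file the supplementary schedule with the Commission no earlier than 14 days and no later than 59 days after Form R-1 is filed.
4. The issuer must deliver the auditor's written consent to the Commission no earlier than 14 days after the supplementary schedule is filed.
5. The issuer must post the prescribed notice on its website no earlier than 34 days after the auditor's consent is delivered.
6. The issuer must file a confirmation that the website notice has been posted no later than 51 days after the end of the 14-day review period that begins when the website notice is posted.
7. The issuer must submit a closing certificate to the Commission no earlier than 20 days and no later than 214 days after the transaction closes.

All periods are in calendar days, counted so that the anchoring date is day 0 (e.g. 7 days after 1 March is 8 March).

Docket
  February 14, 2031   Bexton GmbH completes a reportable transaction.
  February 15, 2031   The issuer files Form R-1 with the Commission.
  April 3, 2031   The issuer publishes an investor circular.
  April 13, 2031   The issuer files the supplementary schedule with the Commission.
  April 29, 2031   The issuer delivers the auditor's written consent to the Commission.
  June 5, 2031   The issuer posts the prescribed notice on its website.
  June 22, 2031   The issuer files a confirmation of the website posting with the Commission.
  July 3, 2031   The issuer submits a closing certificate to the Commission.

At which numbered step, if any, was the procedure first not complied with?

None — every step was satisfied

(1) due by February 14, 2031 + 70 days = April 25, 2031; done February 15, 2031 — timely.
(2) due by February 26, 2031 + 55 days = April 22, 2031; April 3, 2031 is within that limit.
(3) the permitted window runs from February 15, 2031 + 14 = March 1, 2031 to February 15, 2031 + 59 = April 15, 2031; done April 13, 2031 — within the window.
(4) permitted from April 13, 2031 + 14 days = April 27, 2031 onward; done April 29, 2031 — permitted.
(5) permitted from April 29, 2031 + 34 days = June 2, 2031 onward; done June 5, 2031 — permitted.
(6) due by June 19, 2031 + 51 days = August 9, 2031; completed June 22, 2031, before the deadline.
(7) the permitted window runs from February 14, 2031 + 20 = March 6, 2031 to February 14, 2031 + 214 = September 16, 2031; done July 3, 2031 — within the window.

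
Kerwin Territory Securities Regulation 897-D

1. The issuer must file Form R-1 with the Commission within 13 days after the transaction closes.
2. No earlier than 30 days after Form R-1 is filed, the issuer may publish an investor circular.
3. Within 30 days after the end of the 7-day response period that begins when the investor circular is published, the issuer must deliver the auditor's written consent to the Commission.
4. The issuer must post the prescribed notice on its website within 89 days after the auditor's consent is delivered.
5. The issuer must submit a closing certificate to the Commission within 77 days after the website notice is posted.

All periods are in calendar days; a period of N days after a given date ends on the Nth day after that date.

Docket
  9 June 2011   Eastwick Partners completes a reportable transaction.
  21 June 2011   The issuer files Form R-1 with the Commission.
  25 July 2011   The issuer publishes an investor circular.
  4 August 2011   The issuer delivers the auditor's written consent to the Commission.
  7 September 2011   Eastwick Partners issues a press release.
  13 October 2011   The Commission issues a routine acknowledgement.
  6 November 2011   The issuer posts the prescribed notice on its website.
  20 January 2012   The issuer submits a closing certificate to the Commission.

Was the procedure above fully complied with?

No

Step 1 — counting 13 days from 9 June 2011 (when the transaction closes) gives a deadline of 22 June 2011; done 21 June 2011 — timely.
Step 2 — must wait 30 days from 21 June 2011 (when Form R-1 is filed), so not before 21 July 2011; done 25 July 2011 — permitted.
Step 3 — counting 30 days from 1 August 2011 (end of the 7-day response period, which began when the investor circular is published on 25 July 2011) gives a deadline of 31 August 2011; done 4 August 2011 — timely.
Step 4 — counting 89 days from 4 August 2011 (when the auditor's consent is delivered) gives a deadline of 1 November 2011; 6 November 2011 misses that deadline by 5 days.
The procedure was therefore not followed at step 4.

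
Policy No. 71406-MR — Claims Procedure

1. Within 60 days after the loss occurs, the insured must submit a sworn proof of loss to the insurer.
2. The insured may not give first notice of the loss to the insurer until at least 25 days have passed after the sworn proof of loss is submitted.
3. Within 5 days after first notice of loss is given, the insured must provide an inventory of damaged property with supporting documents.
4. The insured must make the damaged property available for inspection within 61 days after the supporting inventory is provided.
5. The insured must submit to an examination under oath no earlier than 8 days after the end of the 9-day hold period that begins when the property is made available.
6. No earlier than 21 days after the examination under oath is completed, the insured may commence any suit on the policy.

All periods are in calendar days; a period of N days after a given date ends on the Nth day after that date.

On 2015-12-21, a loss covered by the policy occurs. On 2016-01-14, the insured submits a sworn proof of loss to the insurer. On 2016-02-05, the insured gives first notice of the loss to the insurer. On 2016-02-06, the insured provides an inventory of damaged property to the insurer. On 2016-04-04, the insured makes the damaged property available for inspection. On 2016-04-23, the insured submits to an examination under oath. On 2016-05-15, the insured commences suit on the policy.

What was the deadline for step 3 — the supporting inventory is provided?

2016-02-10

Step 3 runs from 2016-02-05, when first notice of loss is given. 5 days after 2016-02-05 is 2016-02-10.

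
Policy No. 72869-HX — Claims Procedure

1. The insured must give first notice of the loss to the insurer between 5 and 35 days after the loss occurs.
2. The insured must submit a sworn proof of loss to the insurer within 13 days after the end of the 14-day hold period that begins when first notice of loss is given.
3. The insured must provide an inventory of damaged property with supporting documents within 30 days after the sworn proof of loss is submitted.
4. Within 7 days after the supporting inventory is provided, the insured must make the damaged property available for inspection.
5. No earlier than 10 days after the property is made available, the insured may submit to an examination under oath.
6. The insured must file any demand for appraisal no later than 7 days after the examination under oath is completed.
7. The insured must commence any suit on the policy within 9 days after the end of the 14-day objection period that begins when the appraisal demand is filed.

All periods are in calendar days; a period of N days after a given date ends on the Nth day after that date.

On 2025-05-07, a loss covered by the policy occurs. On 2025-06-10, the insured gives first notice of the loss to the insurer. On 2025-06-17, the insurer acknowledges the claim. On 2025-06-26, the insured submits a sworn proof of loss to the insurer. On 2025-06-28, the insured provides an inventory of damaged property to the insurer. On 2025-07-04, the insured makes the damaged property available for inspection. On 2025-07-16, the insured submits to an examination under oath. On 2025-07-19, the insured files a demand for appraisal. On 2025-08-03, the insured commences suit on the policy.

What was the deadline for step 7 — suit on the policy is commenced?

2025-08-11

The appraisal demand is filed on 2025-07-19; the 14-day objection period therefore ends 2025-08-02, and step 7 runs from that date. 9 days after 2025-08-02 is 2025-08-11.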